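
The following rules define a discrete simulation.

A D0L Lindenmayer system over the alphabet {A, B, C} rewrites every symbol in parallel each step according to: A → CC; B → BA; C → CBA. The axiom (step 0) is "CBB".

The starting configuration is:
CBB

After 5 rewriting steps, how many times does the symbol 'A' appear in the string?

63

t=0: CBB
t=1: CBABABA
t=2: CBABACCBACCBACC
t=3: CBABACCBACCCBACBABACCCBACBABACCCBACBA
t=4: CBABACCBACCCBACBABACCCBACBACBABACCCBABACCBACCCBACBACBABACCCBABACCBACCCBACBACBABACCCBABACC
t=5: CBABACCBACCCBACBABACCCBACBACBABACCCBABACCBACCCBACBACBABACC…BACCCBACBACBABACCCBABACCCBABACCBACCCBACBACBABACCBACCCBACBA  (len 215)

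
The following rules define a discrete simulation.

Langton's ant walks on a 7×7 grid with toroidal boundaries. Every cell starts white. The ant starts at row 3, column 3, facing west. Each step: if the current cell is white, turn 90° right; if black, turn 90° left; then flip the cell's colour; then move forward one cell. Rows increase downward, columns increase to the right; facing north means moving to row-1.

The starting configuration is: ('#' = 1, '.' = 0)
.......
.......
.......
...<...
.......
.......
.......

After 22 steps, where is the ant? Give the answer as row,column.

6,4

[0] .......
.......
.......
...<...
.......
.......
.......
[1] .......
.......
...^...
...#...
.......
.......
.......
[2] .......
.......
...#>..
...#...
.......
.......
.......
[3] .......
.......
...##..
...#v..
.......
.......
.......
[4] .......
.......
...##..
...<#..
.......
.......
.......
[5] .......
.......
...##..
....#..
...v...
.......
.......
[6] .......
.......
...##..
....#..
..<#...
.......
.......
[7] .......
.......
...##..
..^.#..
..##...
.......
.......
[8] .......
.......
...##..
..#>#..
..##...
.......
.......
[9] .......
.......
...##..
..###..
..#v...
.......
.......
[10] .......
.......
...##..
..###..
..#.>..
.......
.......
[11] .......
.......
...##..
..###..
..#.#..
....v..
.......
[12] .......
.......
...##..
..###..
..#.#..
...<#..
.......
[13] .......
.......
...##..
..###..
..#^#..
...##..
.......
[14] .......
.......
...##..
..###..
..##>..
...##..
.......
[15] .......
.......
...##..
..##^..
..##...
...##..
.......
[16] .......
.......
...##..
..#<...
..##...
...##..
.......
[17] .......
.......
...##..
..#....
..#v...
...##..
.......
[18] .......
.......
...##..
..#....
..#.>..
...##..
.......
[19] .......
.......
...##..
..#....
..#.#..
...#v..
.......
[20] .......
.......
...##..
..#....
..#.#..
...#.>.
.......
[21] .......
.......
...##..
..#....
..#.#..
...#.#.
.....v.
[22] .......
.......
...##..
..#....
..#.#..
...#.#.
....<#.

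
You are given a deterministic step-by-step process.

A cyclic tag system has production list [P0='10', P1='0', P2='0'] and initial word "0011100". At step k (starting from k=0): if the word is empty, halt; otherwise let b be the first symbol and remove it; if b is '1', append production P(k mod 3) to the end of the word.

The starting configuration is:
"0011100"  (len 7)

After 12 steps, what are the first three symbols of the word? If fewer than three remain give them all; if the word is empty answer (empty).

step 0: "0011100"  (len 7)
step 1: "011100"  (len 6)
step 2: "11100"  (len 5)
step 3: "11000"  (len 5)
step 4: "100010"  (len 6)
step 5: "000100"  (len 6)
step 6: "00100"  (len 5)
step 7: "0100"  (len 4)
step 8: "100"  (len 3)
step 9: "000"  (len 3)
step 10: "00"  (len 2)
step 11: "0"  (len 1)
step 12: (halted — word empty)

(empty)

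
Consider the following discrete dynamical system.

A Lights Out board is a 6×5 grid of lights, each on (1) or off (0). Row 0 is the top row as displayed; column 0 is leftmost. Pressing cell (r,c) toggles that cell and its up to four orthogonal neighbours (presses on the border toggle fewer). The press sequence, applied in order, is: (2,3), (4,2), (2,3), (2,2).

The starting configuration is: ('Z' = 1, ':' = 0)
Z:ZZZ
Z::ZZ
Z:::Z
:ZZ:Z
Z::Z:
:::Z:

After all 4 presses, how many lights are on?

21

t=0: Z:ZZZ
Z::ZZ
Z:::Z
:ZZ:Z
Z::Z:
:::Z:
t=1: Z:ZZZ
Z:::Z
Z:ZZ:
:ZZZZ
Z::Z:
:::Z:
t=2: Z:ZZZ
Z:::Z
Z:ZZ:
:Z:ZZ
ZZZ::
::ZZ:
t=3: Z:ZZZ
Z::ZZ
Z:::Z
:Z::Z
ZZZ::
::ZZ:
t=4: Z:ZZZ
Z:ZZZ
ZZZZZ
:ZZ:Z
ZZZ::
::ZZ:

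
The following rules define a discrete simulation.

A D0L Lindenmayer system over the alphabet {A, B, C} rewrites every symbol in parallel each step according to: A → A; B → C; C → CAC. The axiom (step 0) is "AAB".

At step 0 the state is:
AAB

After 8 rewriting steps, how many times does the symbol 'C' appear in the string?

128

k=0  AAB
k=1  AAC
k=2  AACAC
k=3  AACACACAC
k=4  AACACACACACACACAC
k=5  AACACACACACACACACACACACACACACACAC
k=6  AACACACACACACACACACACACACACACACACACACACACACACACACACACACACACACACAC
k=7  AACACACACACACACACACACACACACACACACACACACACACACACACACACACACA…ACACACACACACACACACACACACACACACACACACACACACACACACACACACACAC  (len 129)
k=8  AACACACACACACACACACACACACACACACACACACACACACACACACACACACACA…ACACACACACACACACACACACACACACACACACACACACACACACACACACACACAC  (len 257)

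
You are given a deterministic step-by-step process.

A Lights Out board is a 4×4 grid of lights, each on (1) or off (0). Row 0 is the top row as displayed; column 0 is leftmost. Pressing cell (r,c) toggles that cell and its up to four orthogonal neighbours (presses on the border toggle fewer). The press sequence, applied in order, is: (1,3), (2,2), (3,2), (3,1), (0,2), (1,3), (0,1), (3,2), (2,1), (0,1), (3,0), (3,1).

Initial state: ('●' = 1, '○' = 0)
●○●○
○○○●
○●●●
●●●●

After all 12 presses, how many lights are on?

gen 0: ●○●○
○○○●
○●●●
●●●●
gen 1: ●○●●
○○●○
○●●○
●●●●
gen 2: ●○●●
○○○○
○○○●
●●○●
gen 3: ●○●●
○○○○
○○●●
●○●○
gen 4: ●○●●
○○○○
○●●●
○●○○
gen 5: ●●○○
○○●○
○●●●
○●○○
gen 6: ●●○●
○○○●
○●●○
○●○○
gen 7: ○○●●
○●○●
○●●○
○●○○
gen 8: ○○●●
○●○●
○●○○
○○●●
gen 9: ○○●●
○○○●
●○●○
○●●●
gen 10: ●●○●
○●○●
●○●○
○●●●
gen 11: ●●○●
○●○●
○○●○
●○●●
gen 12: ●●○●
○●○●
○●●○
○●○●

9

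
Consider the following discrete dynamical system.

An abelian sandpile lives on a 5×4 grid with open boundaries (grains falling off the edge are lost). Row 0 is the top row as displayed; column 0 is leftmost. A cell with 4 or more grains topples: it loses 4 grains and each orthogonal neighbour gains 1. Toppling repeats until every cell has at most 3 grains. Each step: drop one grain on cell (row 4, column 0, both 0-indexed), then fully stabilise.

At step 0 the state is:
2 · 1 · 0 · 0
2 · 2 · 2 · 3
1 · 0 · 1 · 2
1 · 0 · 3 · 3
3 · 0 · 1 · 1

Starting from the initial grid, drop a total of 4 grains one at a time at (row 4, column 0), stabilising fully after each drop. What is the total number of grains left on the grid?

step 0: 2 · 1 · 0 · 0
2 · 2 · 2 · 3
1 · 0 · 1 · 2
1 · 0 · 3 · 3
3 · 0 · 1 · 1
step 1: 2 · 1 · 0 · 0
2 · 2 · 2 · 3
1 · 0 · 1 · 2
2 · 0 · 3 · 3
0 · 1 · 1 · 1
step 2: 2 · 1 · 0 · 0
2 · 2 · 2 · 3
1 · 0 · 1 · 2
2 · 0 · 3 · 3
1 · 1 · 1 · 1
step 3: 2 · 1 · 0 · 0
2 · 2 · 2 · 3
1 · 0 · 1 · 2
2 · 0 · 3 · 3
2 · 1 · 1 · 1
step 4: 2 · 1 · 0 · 0
2 · 2 · 2 · 3
1 · 0 · 1 · 2
2 · 0 · 3 · 3
3 · 1 · 1 · 1

30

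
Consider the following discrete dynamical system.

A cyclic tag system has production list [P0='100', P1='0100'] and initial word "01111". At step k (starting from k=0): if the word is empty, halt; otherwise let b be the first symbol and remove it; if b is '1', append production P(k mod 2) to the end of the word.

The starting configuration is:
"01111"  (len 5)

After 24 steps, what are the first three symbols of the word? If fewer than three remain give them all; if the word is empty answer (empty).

[0] "01111"  (len 5)
[1] "1111"  (len 4)
[2] "1110100"  (len 7)
[3] "110100100"  (len 9)
[4] "101001000100"  (len 12)
[5] "01001000100100"  (len 14)
[6] "1001000100100"  (len 13)
[7] "001000100100100"  (len 15)
[8] "01000100100100"  (len 14)
[9] "1000100100100"  (len 13)
[10] "0001001001000100"  (len 16)
[11] "001001001000100"  (len 15)
[12] "01001001000100"  (len 14)
[13] "1001001000100"  (len 13)
[14] "0010010001000100"  (len 16)
[15] "010010001000100"  (len 15)
[16] "10010001000100"  (len 14)
[17] "0010001000100100"  (len 16)
[18] "010001000100100"  (len 15)
[19] "10001000100100"  (len 14)
[20] "00010001001000100"  (len 17)
[21] "0010001001000100"  (len 16)
[22] "010001001000100"  (len 15)
[23] "10001001000100"  (len 14)
[24] "00010010001000100"  (len 17)

000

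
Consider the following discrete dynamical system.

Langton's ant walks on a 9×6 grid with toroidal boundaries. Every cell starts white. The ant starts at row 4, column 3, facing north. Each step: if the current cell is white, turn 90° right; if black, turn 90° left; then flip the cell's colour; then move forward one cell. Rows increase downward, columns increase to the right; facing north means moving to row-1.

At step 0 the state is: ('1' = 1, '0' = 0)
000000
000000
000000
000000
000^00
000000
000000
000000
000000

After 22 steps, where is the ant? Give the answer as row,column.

t=0: 000000
000000
000000
000000
000^00
000000
000000
000000
000000
t=1: 000000
000000
000000
000000
0001>0
000000
000000
000000
000000
t=2: 000000
000000
000000
000000
000110
0000v0
000000
000000
000000
t=3: 000000
000000
000000
000000
000110
000<10
000000
000000
000000
t=4: 000000
000000
000000
000000
000^10
000110
000000
000000
000000
t=5: 000000
000000
000000
000000
00<010
000110
000000
000000
000000
t=6: 000000
000000
000000
00^000
001010
000110
000000
000000
000000
t=7: 000000
000000
000000
001>00
001010
000110
000000
000000
000000
t=8: 000000
000000
000000
001100
001v10
000110
000000
000000
000000
t=9: 000000
000000
000000
001100
00<110
000110
000000
000000
000000
t=10: 000000
000000
000000
001100
000110
00v110
000000
000000
000000
t=11: 000000
000000
000000
001100
000110
0<1110
000000
000000
000000
t=12: 000000
000000
000000
001100
0^0110
011110
000000
000000
000000
t=13: 000000
000000
000000
001100
01>110
011110
000000
000000
000000
t=14: 000000
000000
000000
001100
011110
01v110
000000
000000
000000
t=15: 000000
000000
000000
001100
011110
010>10
000000
000000
000000
t=16: 000000
000000
000000
001100
011^10
010010
000000
000000
000000
t=17: 000000
000000
000000
001100
01<010
010010
000000
000000
000000
t=18: 000000
000000
000000
001100
010010
01v010
000000
000000
000000
t=19: 000000
000000
000000
001100
010010
0<1010
000000
000000
000000
t=20: 000000
000000
000000
001100
010010
001010
0v0000
000000
000000
t=21: 000000
000000
000000
001100
010010
001010
<10000
000000
000000
t=22: 000000
000000
000000
001100
010010
^01010
110000
000000
000000

5,0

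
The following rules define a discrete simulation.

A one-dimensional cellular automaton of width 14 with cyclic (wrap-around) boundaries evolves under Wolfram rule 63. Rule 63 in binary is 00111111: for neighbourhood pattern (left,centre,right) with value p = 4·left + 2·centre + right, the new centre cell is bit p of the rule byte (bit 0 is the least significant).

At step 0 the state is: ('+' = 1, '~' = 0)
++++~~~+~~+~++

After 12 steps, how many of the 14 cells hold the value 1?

6

step 0: ++++~~~+~~+~++
step 1: ~~~~+++++++++~
step 2: +++++~~~~~~~~+
step 3: ~~~~~+++++++++
step 4: ++++++~~~~~~~~
step 5: +~~~~~++++++++
step 6: ~++++++~~~~~~~
step 7: ++~~~~~+++++++
step 8: ~~++++++~~~~~~
step 9: +++~~~~~++++++
step 10: ~~~++++++~~~~~
step 11: ++++~~~~~+++++
step 12: ~~~~++++++~~~~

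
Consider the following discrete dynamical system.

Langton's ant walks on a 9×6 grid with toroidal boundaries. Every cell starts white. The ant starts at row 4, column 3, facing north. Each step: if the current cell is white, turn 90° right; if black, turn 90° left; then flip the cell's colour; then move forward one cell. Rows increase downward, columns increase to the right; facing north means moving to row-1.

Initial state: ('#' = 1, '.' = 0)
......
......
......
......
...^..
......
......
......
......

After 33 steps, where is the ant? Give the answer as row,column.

6,2

step 0: ......
......
......
......
...^..
......
......
......
......
step 1: ......
......
......
......
...#>.
......
......
......
......
step 2: ......
......
......
......
...##.
....v.
......
......
......
step 3: ......
......
......
......
...##.
...<#.
......
......
......
step 4: ......
......
......
......
...^#.
...##.
......
......
......
step 5: ......
......
......
......
..<.#.
...##.
......
......
......
step 6: ......
......
......
..^...
..#.#.
...##.
......
......
......
step 7: ......
......
......
..#>..
..#.#.
...##.
......
......
......
step 8: ......
......
......
..##..
..#v#.
...##.
......
......
......
step 9: ......
......
......
..##..
..<##.
...##.
......
......
......
step 10: ......
......
......
..##..
...##.
..v##.
......
......
......
step 11: ......
......
......
..##..
...##.
.<###.
......
......
......
step 12: ......
......
......
..##..
.^.##.
.####.
......
......
......
step 13: ......
......
......
..##..
.#>##.
.####.
......
......
......
step 14: ......
......
......
..##..
.####.
.#v##.
......
......
......
step 15: ......
......
......
..##..
.####.
.#.>#.
......
......
......
step 16: ......
......
......
..##..
.##^#.
.#..#.
......
......
......
step 17: ......
......
......
..##..
.#<.#.
.#..#.
......
......
......
step 18: ......
......
......
..##..
.#..#.
.#v.#.
......
......
......
step 19: ......
......
......
..##..
.#..#.
.<#.#.
......
......
......
step 20: ......
......
......
..##..
.#..#.
..#.#.
.v....
......
......
step 21: ......
......
......
..##..
.#..#.
..#.#.
<#....
......
......
step 22: ......
......
......
..##..
.#..#.
^.#.#.
##....
......
......
step 23: ......
......
......
..##..
.#..#.
#>#.#.
##....
......
......
step 24: ......
......
......
..##..
.#..#.
###.#.
#v....
......
......
step 25: ......
......
......
..##..
.#..#.
###.#.
#.>...
......
......
step 26: ......
......
......
..##..
.#..#.
###.#.
#.#...
..v...
......
step 27: ......
......
......
..##..
.#..#.
###.#.
#.#...
.<#...
......
step 28: ......
......
......
..##..
.#..#.
###.#.
#^#...
.##...
......
step 29: ......
......
......
..##..
.#..#.
###.#.
##>...
.##...
......
step 30: ......
......
......
..##..
.#..#.
##^.#.
##....
.##...
......
step 31: ......
......
......
..##..
.#..#.
#<..#.
##....
.##...
......
step 32: ......
......
......
..##..
.#..#.
#...#.
#v....
.##...
......
step 33: ......
......
......
..##..
.#..#.
#...#.
#.>...
.##...
......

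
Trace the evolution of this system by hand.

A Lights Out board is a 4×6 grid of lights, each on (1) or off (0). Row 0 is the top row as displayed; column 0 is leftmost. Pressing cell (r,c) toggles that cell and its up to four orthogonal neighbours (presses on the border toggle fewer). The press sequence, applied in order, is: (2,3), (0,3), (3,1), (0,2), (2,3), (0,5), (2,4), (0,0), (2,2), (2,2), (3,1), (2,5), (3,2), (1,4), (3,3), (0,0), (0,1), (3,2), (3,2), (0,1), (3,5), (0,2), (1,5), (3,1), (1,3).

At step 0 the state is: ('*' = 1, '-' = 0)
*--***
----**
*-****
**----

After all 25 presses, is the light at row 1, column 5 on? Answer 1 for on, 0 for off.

[0] *--***
----**
*-****
**----
[1] *--***
---***
*----*
**-*--
[2] *-*--*
----**
*----*
**-*--
[3] *-*--*
----**
**---*
--**--
[4] **-*-*
--*-**
**---*
--**--
[5] **-*-*
--****
******
--*---
[6] **-**-
--***-
******
--*---
[7] **-**-
--**--
***---
--*-*-
[8] ---**-
*-**--
***---
--*-*-
[9] ---**-
*--*--
*--*--
----*-
[10] ---**-
*-**--
***---
--*-*-
[11] ---**-
*-**--
*-*---
**--*-
[12] ---**-
*-**-*
*-*-**
**--**
[13] ---**-
*-**-*
*---**
*-****
[14] ---*--
*-*-*-
*----*
*-****
[15] ---*--
*-*-*-
*--*-*
*----*
[16] **-*--
--*-*-
*--*-*
*----*
[17] --**--
-**-*-
*--*-*
*----*
[18] --**--
-**-*-
*-**-*
****-*
[19] --**--
-**-*-
*--*-*
*----*
[20] **-*--
--*-*-
*--*-*
*----*
[21] **-*--
--*-*-
*--*--
*---*-
[22] *-*---
----*-
*--*--
*---*-
[23] *-*--*
-----*
*--*-*
*---*-
[24] *-*--*
-----*
**-*-*
-**-*-
[25] *-**-*
--****
**---*
-**-*-

1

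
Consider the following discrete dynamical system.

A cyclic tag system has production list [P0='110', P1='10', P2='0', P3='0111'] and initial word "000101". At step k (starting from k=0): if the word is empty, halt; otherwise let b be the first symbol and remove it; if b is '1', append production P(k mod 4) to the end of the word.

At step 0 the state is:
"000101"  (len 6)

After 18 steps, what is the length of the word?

t=0: "000101"  (len 6)
t=1: "00101"  (len 5)
t=2: "0101"  (len 4)
t=3: "101"  (len 3)
t=4: "010111"  (len 6)
t=5: "10111"  (len 5)
t=6: "011110"  (len 6)
t=7: "11110"  (len 5)
t=8: "11100111"  (len 8)
t=9: "1100111110"  (len 10)
t=10: "10011111010"  (len 11)
t=11: "00111110100"  (len 11)
t=12: "0111110100"  (len 10)
t=13: "111110100"  (len 9)
t=14: "1111010010"  (len 10)
t=15: "1110100100"  (len 10)
t=16: "1101001000111"  (len 13)
t=17: "101001000111110"  (len 15)
t=18: "0100100011111010"  (len 16)

16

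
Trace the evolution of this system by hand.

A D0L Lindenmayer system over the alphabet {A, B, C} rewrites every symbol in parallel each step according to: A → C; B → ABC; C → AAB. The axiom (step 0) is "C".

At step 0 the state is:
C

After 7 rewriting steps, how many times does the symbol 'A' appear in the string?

121

k=0  C
k=1  AAB
k=2  CCABC
k=3  AABAABCABCAAB
k=4  CCABCCCABCAABCABCAABCCABC
k=5  AABAABCABCAABAABAABCABCAABCCABCAABCABCAABCCABCAABAABCABCAAB
k=6  CCABCCCABCAABCABCAABCCABCCCABCCCABCAABCABCAABCCABCAABAABCA…CCABCAABCABCAABCCABCAABAABCABCAABCCABCCCABCAABCABCAABCCABC  (len 121)
k=7  AABAABCABCAABAABAABCABCAABCCABCAABCABCAABCCABCAABAABCABCAA…ABAABCABCAABAABAABCABCAABCCABCAABCABCAABCCABCAABAABCABCAAB  (len 273)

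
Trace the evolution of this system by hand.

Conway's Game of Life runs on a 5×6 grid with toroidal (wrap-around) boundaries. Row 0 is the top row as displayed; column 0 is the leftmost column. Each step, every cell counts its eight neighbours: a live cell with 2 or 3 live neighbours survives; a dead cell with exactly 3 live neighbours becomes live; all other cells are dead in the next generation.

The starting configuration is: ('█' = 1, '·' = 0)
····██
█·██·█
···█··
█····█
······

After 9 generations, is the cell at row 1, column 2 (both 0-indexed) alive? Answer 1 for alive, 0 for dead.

1

step 0: ····██
█·██·█
···█··
█····█
······
step 1: █··███
█·██·█
·███··
······
█···█·
step 2: ··█···
······
██·██·
·███··
█··██·
step 3: ···█··
·███··
██·██·
······
····█·
step 4: ···██·
██····
██·██·
···███
······
step 5: ······
██····
·█·█··
█·██·█
·····█
step 6: █·····
███···
···███
████·█
█···██
step 7: ······
█████·
······
·██···
··███·
step 8: ·····█
·███··
█·····
·██···
·███··
step 9: █···█·
███···
█··█··
█··█··
██·█··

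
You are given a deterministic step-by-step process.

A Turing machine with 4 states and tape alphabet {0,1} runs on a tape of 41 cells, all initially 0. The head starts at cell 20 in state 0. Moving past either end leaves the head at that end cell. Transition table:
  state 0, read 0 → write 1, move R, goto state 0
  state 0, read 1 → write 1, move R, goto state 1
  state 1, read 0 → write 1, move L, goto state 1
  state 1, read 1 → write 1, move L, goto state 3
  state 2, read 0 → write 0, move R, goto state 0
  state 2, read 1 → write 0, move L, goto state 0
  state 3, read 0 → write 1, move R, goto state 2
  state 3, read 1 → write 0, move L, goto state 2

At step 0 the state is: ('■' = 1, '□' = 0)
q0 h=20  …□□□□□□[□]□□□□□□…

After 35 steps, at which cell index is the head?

[0] q0 h=20  …□□□□□□[□]□□□□□□…
[1] q0 h=21  …□□□□□■[□]□□□□□□…
[2] q0 h=22  …□□□□■■[□]□□□□□□…
[3] q0 h=23  …□□□■■■[□]□□□□□□…
[4] q0 h=24  …□□■■■■[□]□□□□□□…
[5] q0 h=25  …□■■■■■[□]□□□□□□…
[6] q0 h=26  …■■■■■■[□]□□□□□□…
[7] q0 h=27  …■■■■■■[□]□□□□□□…
[8] q0 h=28  …■■■■■■[□]□□□□□□…
[9] q0 h=29  …■■■■■■[□]□□□□□□…
[10] q0 h=30  …■■■■■■[□]□□□□□□…
[11] q0 h=31  …■■■■■■[□]□□□□□□…
[12] q0 h=32  …■■■■■■[□]□□□□□□…
[13] q0 h=33  …■■■■■■[□]□□□□□□…
[14] q0 h=34  …■■■■■■[□]□□□□□□|
[15] q0 h=35  …■■■■■■[□]□□□□□|
[16] q0 h=36  …■■■■■■[□]□□□□|
[17] q0 h=37  …■■■■■■[□]□□□|
[18] q0 h=38  …■■■■■■[□]□□|
[19] q0 h=39  …■■■■■■[□]□|
[20] q0 h=40  …■■■■■■[□]|
[21] q0 h=40  …■■■■■■[■]|
[22] q1 h=40  …■■■■■■[■]|
[23] q3 h=39  …■■■■■■[■]■|
[24] q2 h=38  …■■■■■■[■]□■|
[25] q0 h=37  …■■■■■■[■]□□■|
[26] q1 h=38  …■■■■■■[□]□■|
[27] q1 h=37  …■■■■■■[■]■□■|
[28] q3 h=36  …■■■■■■[■]■■□■|
[29] q2 h=35  …■■■■■■[■]□■■□■|
[30] q0 h=34  …■■■■■■[■]□□■■□■|
[31] q1 h=35  …■■■■■■[□]□■■□■|
[32] q1 h=34  …■■■■■■[■]■□■■□■|
[33] q3 h=33  …■■■■■■[■]■■□■■□…
[34] q2 h=32  …■■■■■■[■]□■■□■■…
[35] q0 h=31  …■■■■■■[■]□□■■□■…

31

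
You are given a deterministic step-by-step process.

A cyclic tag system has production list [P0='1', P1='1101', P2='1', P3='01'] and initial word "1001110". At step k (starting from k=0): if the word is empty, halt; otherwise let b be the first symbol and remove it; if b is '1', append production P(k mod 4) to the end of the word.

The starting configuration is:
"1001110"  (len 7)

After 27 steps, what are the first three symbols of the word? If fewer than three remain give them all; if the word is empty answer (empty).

[0] "1001110"  (len 7)
[1] "0011101"  (len 7)
[2] "011101"  (len 6)
[3] "11101"  (len 5)
[4] "110101"  (len 6)
[5] "101011"  (len 6)
[6] "010111101"  (len 9)
[7] "10111101"  (len 8)
[8] "011110101"  (len 9)
[9] "11110101"  (len 8)
[10] "11101011101"  (len 11)
[11] "11010111011"  (len 11)
[12] "101011101101"  (len 12)
[13] "010111011011"  (len 12)
[14] "10111011011"  (len 11)
[15] "01110110111"  (len 11)
[16] "1110110111"  (len 10)
[17] "1101101111"  (len 10)
[18] "1011011111101"  (len 13)
[19] "0110111111011"  (len 13)
[20] "110111111011"  (len 12)
[21] "101111110111"  (len 12)
[22] "011111101111101"  (len 15)
[23] "11111101111101"  (len 14)
[24] "111110111110101"  (len 15)
[25] "111101111101011"  (len 15)
[26] "111011111010111101"  (len 18)
[27] "110111110101111011"  (len 18)

110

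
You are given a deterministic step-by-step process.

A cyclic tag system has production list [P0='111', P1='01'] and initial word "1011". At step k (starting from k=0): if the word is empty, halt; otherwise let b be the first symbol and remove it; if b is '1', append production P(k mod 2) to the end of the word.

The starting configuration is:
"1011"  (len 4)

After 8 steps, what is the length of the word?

14

0) "1011"  (len 4)
1) "011111"  (len 6)
2) "11111"  (len 5)
3) "1111111"  (len 7)
4) "11111101"  (len 8)
5) "1111101111"  (len 10)
6) "11110111101"  (len 11)
7) "1110111101111"  (len 13)
8) "11011110111101"  (len 14)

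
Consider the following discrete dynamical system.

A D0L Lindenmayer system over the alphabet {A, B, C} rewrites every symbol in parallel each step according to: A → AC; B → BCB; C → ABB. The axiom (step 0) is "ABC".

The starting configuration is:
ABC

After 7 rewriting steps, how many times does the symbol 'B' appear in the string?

0) ABC
1) ACBCBABB
2) ACABBBCBABBBCBACBCBBCB
3) ACABBACBCBBCBBCBABBBCBACBCBBCBBCBABBBCBACABBBCBABBBCBBCBABBBCB
4) ACABBACBCBBCBACABBBCBABBBCBBCBABBBCBBCBABBBCBACBCBBCBBCBAB…BCBBCBBCBABBBCBACBCBBCBBCBABBBCBBCBABBBCBACBCBBCBBCBABBBCB  (len 176)
5) ACABBACBCBBCBACABBBCBABBBCBBCBABBBCBACABBACBCBBCBBCBABBBCB…BCBABBBCBACABBBCBABBBCBBCBABBBCBBCBABBBCBACBCBBCBBCBABBBCB  (len 502)
6) ACABBACBCBBCBACABBBCBABBBCBBCBABBBCBACABBACBCBBCBBCBABBBCB…BCBABBBCBACABBBCBABBBCBBCBABBBCBBCBABBBCBACBCBBCBBCBABBBCB  (len 1434)
7) ACABBACBCBBCBACABBBCBABBBCBBCBABBBCBACABBACBCBBCBBCBABBBCB…BCBABBBCBACABBBCBABBBCBBCBABBBCBBCBABBBCBACBCBBCBBCBABBBCB  (len 4100)

2464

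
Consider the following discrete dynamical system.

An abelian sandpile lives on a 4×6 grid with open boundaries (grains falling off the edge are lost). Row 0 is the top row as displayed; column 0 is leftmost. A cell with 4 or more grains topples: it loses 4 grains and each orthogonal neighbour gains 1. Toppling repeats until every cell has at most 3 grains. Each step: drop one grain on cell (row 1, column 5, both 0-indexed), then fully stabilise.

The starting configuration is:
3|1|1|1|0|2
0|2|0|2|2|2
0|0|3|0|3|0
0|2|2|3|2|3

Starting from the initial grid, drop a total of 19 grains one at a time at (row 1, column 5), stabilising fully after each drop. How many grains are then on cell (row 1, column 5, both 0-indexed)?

t=0: 3|1|1|1|0|2
0|2|0|2|2|2
0|0|3|0|3|0
0|2|2|3|2|3
t=1: 3|1|1|1|0|2
0|2|0|2|2|3
0|0|3|0|3|0
0|2|2|3|2|3
t=2: 3|1|1|1|0|3
0|2|0|2|3|0
0|0|3|0|3|1
0|2|2|3|2|3
t=3: 3|1|1|1|0|3
0|2|0|2|3|1
0|0|3|0|3|1
0|2|2|3|2|3
t=4: 3|1|1|1|0|3
0|2|0|2|3|2
0|0|3|0|3|1
0|2|2|3|2|3
t=5: 3|1|1|1|0|3
0|2|0|2|3|3
0|0|3|0|3|1
0|2|2|3|2|3
t=6: 3|1|1|1|2|0
0|2|0|3|1|2
0|0|3|1|0|3
0|2|2|3|3|3
t=7: 3|1|1|1|2|0
0|2|0|3|1|3
0|0|3|1|0|3
0|2|2|3|3|3
t=8: 3|1|1|1|2|1
0|2|0|3|2|1
0|0|3|2|2|1
0|2|3|0|1|1
t=9: 3|1|1|1|2|1
0|2|0|3|2|2
0|0|3|2|2|1
0|2|3|0|1|1
t=10: 3|1|1|1|2|1
0|2|0|3|2|3
0|0|3|2|2|1
0|2|3|0|1|1
t=11: 3|1|1|1|2|2
0|2|0|3|3|0
0|0|3|2|2|2
0|2|3|0|1|1
t=12: 3|1|1|1|2|2
0|2|0|3|3|1
0|0|3|2|2|2
0|2|3|0|1|1
t=13: 3|1|1|1|2|2
0|2|0|3|3|2
0|0|3|2|2|2
0|2|3|0|1|1
t=14: 3|1|1|1|2|2
0|2|0|3|3|3
0|0|3|2|2|2
0|2|3|0|1|1
t=15: 3|1|1|2|3|3
0|2|1|0|1|1
0|0|3|3|3|3
0|2|3|0|1|1
t=16: 3|1|1|2|3|3
0|2|1|0|1|2
0|0|3|3|3|3
0|2|3|0|1|1
t=17: 3|1|1|2|3|3
0|2|1|0|1|3
0|0|3|3|3|3
0|2|3|0|1|1
t=18: 3|1|1|3|1|1
0|2|2|2|0|3
0|1|1|1|2|1
0|3|0|2|2|2
t=19: 3|1|1|3|1|2
0|2|2|2|1|0
0|1|1|1|2|2
0|3|0|2|2|2

0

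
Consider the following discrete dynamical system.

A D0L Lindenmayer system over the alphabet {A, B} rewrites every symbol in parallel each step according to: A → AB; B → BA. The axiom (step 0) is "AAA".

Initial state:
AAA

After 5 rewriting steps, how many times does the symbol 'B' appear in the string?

48

step 0: AAA
step 1: ABABAB
step 2: ABBAABBAABBA
step 3: ABBABAABABBABAABABBABAAB
step 4: ABBABAABBAABABBAABBABAABBAABABBAABBABAABBAABABBA
step 5: ABBABAABBAABABBABAABABBAABBABAABABBABAABBAABABBABAABABBAABBABAABABBABAABBAABABBABAABABBAABBABAAB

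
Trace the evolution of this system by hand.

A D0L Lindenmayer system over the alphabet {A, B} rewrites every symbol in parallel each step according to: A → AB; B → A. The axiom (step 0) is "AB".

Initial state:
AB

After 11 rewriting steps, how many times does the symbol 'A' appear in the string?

233

k=0  AB
k=1  ABA
k=2  ABAAB
k=3  ABAABABA
k=4  ABAABABAABAAB
k=5  ABAABABAABAABABAABABA
k=6  ABAABABAABAABABAABABAABAABABAABAAB
k=7  ABAABABAABAABABAABABAABAABABAABAABABAABABAABAABABAABABA
k=8  ABAABABAABAABABAABABAABAABABAABAABABAABABAABAABABAABABAABAABABAABAABABAABABAABAABABAABAAB
k=9  ABAABABAABAABABAABABAABAABABAABAABABAABABAABAABABAABABAABA…AABABAABABAABAABABAABABAABAABABAABAABABAABABAABAABABAABABA  (len 144)
k=10  ABAABABAABAABABAABABAABAABABAABAABABAABABAABAABABAABABAABA…AABABAABABAABAABABAABABAABAABABAABAABABAABABAABAABABAABAAB  (len 233)
k=11  ABAABABAABAABABAABABAABAABABAABAABABAABABAABAABABAABABAABA…AABABAABABAABAABABAABABAABAABABAABAABABAABABAABAABABAABABA  (len 377)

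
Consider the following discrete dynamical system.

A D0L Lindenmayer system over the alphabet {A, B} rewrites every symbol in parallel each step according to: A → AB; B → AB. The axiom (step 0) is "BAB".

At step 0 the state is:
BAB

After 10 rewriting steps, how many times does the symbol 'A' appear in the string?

1536

k=0  BAB
k=1  ABABAB
k=2  ABABABABABAB
k=3  ABABABABABABABABABABABAB
k=4  ABABABABABABABABABABABABABABABABABABABABABABABAB
k=5  ABABABABABABABABABABABABABABABABABABABABABABABABABABABABABABABABABABABABABABABABABABABABABABABAB
k=6  ABABABABABABABABABABABABABABABABABABABABABABABABABABABABAB…ABABABABABABABABABABABABABABABABABABABABABABABABABABABABAB  (len 192)
k=7  ABABABABABABABABABABABABABABABABABABABABABABABABABABABABAB…ABABABABABABABABABABABABABABABABABABABABABABABABABABABABAB  (len 384)
k=8  ABABABABABABABABABABABABABABABABABABABABABABABABABABABABAB…ABABABABABABABABABABABABABABABABABABABABABABABABABABABABAB  (len 768)
k=9  ABABABABABABABABABABABABABABABABABABABABABABABABABABABABAB…ABABABABABABABABABABABABABABABABABABABABABABABABABABABABAB  (len 1536)
k=10  ABABABABABABABABABABABABABABABABABABABABABABABABABABABABAB…ABABABABABABABABABABABABABABABABABABABABABABABABABABABABAB  (len 3072)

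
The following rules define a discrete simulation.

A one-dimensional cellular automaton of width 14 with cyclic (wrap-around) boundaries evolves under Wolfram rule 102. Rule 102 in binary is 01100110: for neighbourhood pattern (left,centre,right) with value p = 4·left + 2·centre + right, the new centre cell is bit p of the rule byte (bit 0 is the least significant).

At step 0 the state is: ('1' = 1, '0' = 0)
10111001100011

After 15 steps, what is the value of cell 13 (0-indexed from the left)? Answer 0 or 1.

0) 10111001100011
1) 11001010100100
2) 01011111101101
3) 11100000110111
4) 00100001011000
5) 01100011101000
6) 10100100111000
7) 11101101001001
8) 00110111011010
9) 01011001101110
10) 11101010110010
11) 00111111010111
12) 01000001111001
13) 11000010001011
14) 01000110011100
15) 11001010100100

0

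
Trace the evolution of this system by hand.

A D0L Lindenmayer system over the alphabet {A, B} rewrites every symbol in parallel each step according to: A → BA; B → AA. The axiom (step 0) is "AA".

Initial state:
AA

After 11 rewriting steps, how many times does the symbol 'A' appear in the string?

2730

k=0  AA
k=1  BABA
k=2  AABAAABA
k=3  BABAAABABABAAABA
k=4  AABAAABABABAAABAAABAAABABABAAABA
k=5  BABAAABABABAAABAAABAAABABABAAABABABAAABABABAAABAAABAAABABABAAABA
k=6  AABAAABABABAAABAAABAAABABABAAABABABAAABABABAAABAAABAAABABA…BABABAAABAAABAAABABABAAABABABAAABABABAAABAAABAAABABABAAABA  (len 128)
k=7  BABAAABABABAAABAAABAAABABABAAABABABAAABABABAAABAAABAAABABA…BABABAAABAAABAAABABABAAABABABAAABABABAAABAAABAAABABABAAABA  (len 256)
k=8  AABAAABABABAAABAAABAAABABABAAABABABAAABABABAAABAAABAAABABA…BABABAAABAAABAAABABABAAABABABAAABABABAAABAAABAAABABABAAABA  (len 512)
k=9  BABAAABABABAAABAAABAAABABABAAABABABAAABABABAAABAAABAAABABA…BABABAAABAAABAAABABABAAABABABAAABABABAAABAAABAAABABABAAABA  (len 1024)
k=10  AABAAABABABAAABAAABAAABABABAAABABABAAABABABAAABAAABAAABABA…BABABAAABAAABAAABABABAAABABABAAABABABAAABAAABAAABABABAAABA  (len 2048)
k=11  BABAAABABABAAABAAABAAABABABAAABABABAAABABABAAABAAABAAABABA…BABABAAABAAABAAABABABAAABABABAAABABABAAABAAABAAABABABAAABA  (len 4096)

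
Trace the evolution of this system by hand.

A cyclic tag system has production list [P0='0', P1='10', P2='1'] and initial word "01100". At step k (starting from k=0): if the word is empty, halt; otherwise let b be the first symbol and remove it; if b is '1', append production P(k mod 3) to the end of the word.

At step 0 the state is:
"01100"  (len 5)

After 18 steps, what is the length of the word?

2

t=0: "01100"  (len 5)
t=1: "1100"  (len 4)
t=2: "10010"  (len 5)
t=3: "00101"  (len 5)
t=4: "0101"  (len 4)
t=5: "101"  (len 3)
t=6: "011"  (len 3)
t=7: "11"  (len 2)
t=8: "110"  (len 3)
t=9: "101"  (len 3)
t=10: "010"  (len 3)
t=11: "10"  (len 2)
t=12: "01"  (len 2)
t=13: "1"  (len 1)
t=14: "10"  (len 2)
t=15: "01"  (len 2)
t=16: "1"  (len 1)
t=17: "10"  (len 2)
t=18: "01"  (len 2)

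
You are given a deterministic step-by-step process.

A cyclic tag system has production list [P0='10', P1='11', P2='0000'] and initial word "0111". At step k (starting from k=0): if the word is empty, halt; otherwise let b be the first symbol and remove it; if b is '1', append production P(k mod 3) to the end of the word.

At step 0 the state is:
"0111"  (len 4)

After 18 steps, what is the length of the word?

t=0: "0111"  (len 4)
t=1: "111"  (len 3)
t=2: "1111"  (len 4)
t=3: "1110000"  (len 7)
t=4: "11000010"  (len 8)
t=5: "100001011"  (len 9)
t=6: "000010110000"  (len 12)
t=7: "00010110000"  (len 11)
t=8: "0010110000"  (len 10)
t=9: "010110000"  (len 9)
t=10: "10110000"  (len 8)
t=11: "011000011"  (len 9)
t=12: "11000011"  (len 8)
t=13: "100001110"  (len 9)
t=14: "0000111011"  (len 10)
t=15: "000111011"  (len 9)
t=16: "00111011"  (len 8)
t=17: "0111011"  (len 7)
t=18: "111011"  (len 6)

6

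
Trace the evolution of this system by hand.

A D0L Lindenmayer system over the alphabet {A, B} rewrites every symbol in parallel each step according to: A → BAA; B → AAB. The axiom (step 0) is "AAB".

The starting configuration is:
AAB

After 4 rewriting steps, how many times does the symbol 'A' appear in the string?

gen 0: AAB
gen 1: BAABAAAAB
gen 2: AABBAABAAAABBAABAABAABAAAAB
gen 3: BAABAAAABAABBAABAAAABBAABAABAABAAAABAABBAABAAAABBAABAAAABBAABAAAABBAABAABAABAAAAB
gen 4: AABBAABAAAABBAABAABAABAAAABBAABAAAABAABBAABAAAABBAABAABAAB…ABAABAABAAAABAABBAABAAAABBAABAAAABBAABAAAABBAABAABAABAAAAB  (len 243)

162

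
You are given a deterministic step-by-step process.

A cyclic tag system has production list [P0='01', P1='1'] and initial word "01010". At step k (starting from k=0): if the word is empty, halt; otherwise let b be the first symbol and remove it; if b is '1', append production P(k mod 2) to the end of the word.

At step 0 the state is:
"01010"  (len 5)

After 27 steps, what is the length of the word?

3

[0] "01010"  (len 5)
[1] "1010"  (len 4)
[2] "0101"  (len 4)
[3] "101"  (len 3)
[4] "011"  (len 3)
[5] "11"  (len 2)
[6] "11"  (len 2)
[7] "101"  (len 3)
[8] "011"  (len 3)
[9] "11"  (len 2)
[10] "11"  (len 2)
[11] "101"  (len 3)
[12] "011"  (len 3)
[13] "11"  (len 2)
[14] "11"  (len 2)
[15] "101"  (len 3)
[16] "011"  (len 3)
[17] "11"  (len 2)
[18] "11"  (len 2)
[19] "101"  (len 3)
[20] "011"  (len 3)
[21] "11"  (len 2)
[22] "11"  (len 2)
[23] "101"  (len 3)
[24] "011"  (len 3)
[25] "11"  (len 2)
[26] "11"  (len 2)
[27] "101"  (len 3)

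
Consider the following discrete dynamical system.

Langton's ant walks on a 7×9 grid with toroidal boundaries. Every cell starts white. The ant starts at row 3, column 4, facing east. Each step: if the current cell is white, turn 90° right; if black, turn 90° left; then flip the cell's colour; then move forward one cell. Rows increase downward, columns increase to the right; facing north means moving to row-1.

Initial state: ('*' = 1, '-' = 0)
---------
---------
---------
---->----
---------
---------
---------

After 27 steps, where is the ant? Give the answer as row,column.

1,1

step 0: ---------
---------
---------
---->----
---------
---------
---------
step 1: ---------
---------
---------
----*----
----v----
---------
---------
step 2: ---------
---------
---------
----*----
---<*----
---------
---------
step 3: ---------
---------
---------
---^*----
---**----
---------
---------
step 4: ---------
---------
---------
---*>----
---**----
---------
---------
step 5: ---------
---------
----^----
---*-----
---**----
---------
---------
step 6: ---------
---------
----*>---
---*-----
---**----
---------
---------
step 7: ---------
---------
----**---
---*-v---
---**----
---------
---------
step 8: ---------
---------
----**---
---*<*---
---**----
---------
---------
step 9: ---------
---------
----^*---
---***---
---**----
---------
---------
step 10: ---------
---------
---<-*---
---***---
---**----
---------
---------
step 11: ---------
---^-----
---*-*---
---***---
---**----
---------
---------
step 12: ---------
---*>----
---*-*---
---***---
---**----
---------
---------
step 13: ---------
---**----
---*v*---
---***---
---**----
---------
---------
step 14: ---------
---**----
---<**---
---***---
---**----
---------
---------
step 15: ---------
---**----
----**---
---v**---
---**----
---------
---------
step 16: ---------
---**----
----**---
---->*---
---**----
---------
---------
step 17: ---------
---**----
----^*---
-----*---
---**----
---------
---------
step 18: ---------
---**----
---<-*---
-----*---
---**----
---------
---------
step 19: ---------
---^*----
---*-*---
-----*---
---**----
---------
---------
step 20: ---------
--<-*----
---*-*---
-----*---
---**----
---------
---------
step 21: --^------
--*-*----
---*-*---
-----*---
---**----
---------
---------
step 22: --*>-----
--*-*----
---*-*---
-----*---
---**----
---------
---------
step 23: --**-----
--*v*----
---*-*---
-----*---
---**----
---------
---------
step 24: --**-----
--<**----
---*-*---
-----*---
---**----
---------
---------
step 25: --**-----
---**----
--v*-*---
-----*---
---**----
---------
---------
step 26: --**-----
---**----
-<**-*---
-----*---
---**----
---------
---------
step 27: --**-----
-^-**----
-***-*---
-----*---
---**----
---------
---------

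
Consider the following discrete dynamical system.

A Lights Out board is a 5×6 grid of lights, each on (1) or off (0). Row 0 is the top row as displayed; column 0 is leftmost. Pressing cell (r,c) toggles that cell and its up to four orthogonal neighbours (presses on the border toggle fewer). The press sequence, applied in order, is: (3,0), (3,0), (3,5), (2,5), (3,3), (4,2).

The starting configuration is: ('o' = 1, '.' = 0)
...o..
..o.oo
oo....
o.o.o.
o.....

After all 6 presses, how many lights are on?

15

[0] ...o..
..o.oo
oo....
o.o.o.
o.....
[1] ...o..
..o.oo
.o....
.oo.o.
......
[2] ...o..
..o.oo
oo....
o.o.o.
o.....
[3] ...o..
..o.oo
oo...o
o.o..o
o....o
[4] ...o..
..o.o.
oo..o.
o.o...
o....o
[5] ...o..
..o.o.
oo.oo.
o..oo.
o..o.o
[6] ...o..
..o.o.
oo.oo.
o.ooo.
ooo..o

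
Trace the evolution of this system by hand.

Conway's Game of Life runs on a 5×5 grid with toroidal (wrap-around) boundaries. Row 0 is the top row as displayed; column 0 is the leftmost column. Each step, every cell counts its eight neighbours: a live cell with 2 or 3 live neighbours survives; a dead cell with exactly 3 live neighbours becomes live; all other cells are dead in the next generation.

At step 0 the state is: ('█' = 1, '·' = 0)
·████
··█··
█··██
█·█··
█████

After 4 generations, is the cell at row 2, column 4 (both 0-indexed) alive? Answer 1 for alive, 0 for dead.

0

0) ·████
··█··
█··██
█·█··
█████
1) ·····
·····
█·███
·····
·····
2) ·····
···██
···██
···██
·····
3) ·····
···██
█·█··
···██
·····
4) ·····
···██
█·█··
···██
·····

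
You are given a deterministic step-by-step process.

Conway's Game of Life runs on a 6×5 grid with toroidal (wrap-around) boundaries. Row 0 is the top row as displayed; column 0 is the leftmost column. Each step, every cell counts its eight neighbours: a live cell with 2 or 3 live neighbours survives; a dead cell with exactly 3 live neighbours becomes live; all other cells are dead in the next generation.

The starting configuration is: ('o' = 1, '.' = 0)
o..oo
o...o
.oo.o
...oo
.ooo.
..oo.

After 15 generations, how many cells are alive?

7

[0] o..oo
o...o
.oo.o
...oo
.ooo.
..oo.
[1] ooo..
..o..
.oo..
....o
.o...
o....
[2] o.o..
o..o.
.ooo.
ooo..
o....
o.o..
[3] o.oo.
o..o.
...o.
o..oo
o.o.o
o...o
[4] o.oo.
.o.o.
o.oo.
ooo..
.....
..o..
[5] ...oo
o....
o..o.
o.ooo
..o..
.ooo.
[6] oo.oo
o..o.
o.oo.
o.o..
o....
.o..o
[7] .o.o.
.....
o.oo.
o.oo.
o...o
.ooo.
[8] .o.o.
.o.oo
..oo.
o.o..
o....
.o.o.
[9] .o.o.
oo..o
o....
..ooo
o.o.o
oo..o
[10] ...o.
.oo.o
..o..
..o..
..o..
.....
[11] ..oo.
.oo..
..o..
.ooo.
.....
.....
[12] .ooo.
.o...
.....
.ooo.
..o..
.....
[13] .oo..
.o...
.o...
.ooo.
.ooo.
.o.o.
[14] oo...
oo...
oo...
o..o.
o...o
o..o.
[15] ..o..
..o.o
..o..
.....
oo.o.
.....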